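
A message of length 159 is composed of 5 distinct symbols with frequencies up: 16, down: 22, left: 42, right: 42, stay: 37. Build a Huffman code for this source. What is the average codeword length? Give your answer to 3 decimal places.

2.239 bits/symbol

Probabilities are the counts divided by 159.
Repeatedly combine the two least-probable nodes; the expected code length is the sum of the merged weights.
merge 16/159 + 22/159 → 38/159
merge 37/159 + 38/159 → 25/53
merge 14/53 + 14/53 → 28/53
merge 25/53 + 28/53 → 1
L = 38/159 + 25/53 + 28/53 + 1 = 356/159 ≈ 2.239 bits/symbol.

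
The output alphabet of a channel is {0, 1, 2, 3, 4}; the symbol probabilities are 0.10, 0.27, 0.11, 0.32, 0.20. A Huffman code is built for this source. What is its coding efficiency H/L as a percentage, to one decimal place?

Entropy H = −Σ p log₂ p ≈ 2.1829 bits.
Huffman merges: 1/10+11/100→21/100; 1/5+21/100→41/100; 27/100+8/25→59/100; 41/100+59/100→1. L = 221/100 ≈ 2.2100.
Efficiency = H/L = 2.1829/2.2100 = 98.8%.

98.8%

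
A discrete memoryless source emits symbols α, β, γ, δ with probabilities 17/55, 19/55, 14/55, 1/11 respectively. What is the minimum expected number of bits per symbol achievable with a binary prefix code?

2 bits/symbol

Repeatedly combine the two least-probable nodes; the expected code length is the sum of the merged weights.
merge 1/11 + 14/55 → 19/55
merge 17/55 + 19/55 → 36/55
merge 19/55 + 36/55 → 1
L = 19/55 + 36/55 + 1 = 2 bits/symbol.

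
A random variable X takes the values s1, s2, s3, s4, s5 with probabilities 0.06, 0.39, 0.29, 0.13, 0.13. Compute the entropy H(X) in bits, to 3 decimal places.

H = −Σ pᵢ log₂ pᵢ.
−0.06·log₂(0.06) = 0.2435
−0.39·log₂(0.39) = 0.5298
−0.29·log₂(0.29) = 0.5179
−0.13·log₂(0.13) = 0.3826
−0.13·log₂(0.13) = 0.3826
Sum ≈ 2.0565 → 2.057 bits.

2.057 bits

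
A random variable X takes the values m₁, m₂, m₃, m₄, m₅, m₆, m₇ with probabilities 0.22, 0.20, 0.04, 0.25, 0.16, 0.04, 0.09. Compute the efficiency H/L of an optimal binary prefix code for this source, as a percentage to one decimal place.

Entropy H = −Σ p log₂ p ≈ 2.5521 bits.
Huffman merges: 1/25+1/25→2/25; 2/25+9/100→17/100; 4/25+17/100→33/100; 1/5+11/50→21/50; 1/4+33/100→29/50; 21/50+29/50→1. L = 129/50 ≈ 2.5800.
Efficiency = H/L = 2.5521/2.5800 = 98.9%.

98.9%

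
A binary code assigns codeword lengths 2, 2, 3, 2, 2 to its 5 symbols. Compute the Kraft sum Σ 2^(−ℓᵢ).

With common denominator 2^3 = 8: Σ 2^(−ℓᵢ) = 2/8 + 2/8 + 1/8 + 2/8 + 2/8 = 9/8 = 1.125.

1.125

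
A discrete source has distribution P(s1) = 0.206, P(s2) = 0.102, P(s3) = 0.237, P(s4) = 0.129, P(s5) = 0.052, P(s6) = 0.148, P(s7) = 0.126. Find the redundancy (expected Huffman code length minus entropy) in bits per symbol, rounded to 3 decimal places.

Entropy H = −Σ p log₂ p ≈ 2.6851 bits.
Huffman merges: 13/250+51/500→77/500; 63/500+129/1000→51/200; 37/250+77/500→151/500; 103/500+237/1000→443/1000; 51/200+151/500→557/1000; 443/1000+557/1000→1. L = 2711/1000 ≈ 2.7110.
L − H = 2.7110 − 2.6851 = 0.026 bits.

0.026 bits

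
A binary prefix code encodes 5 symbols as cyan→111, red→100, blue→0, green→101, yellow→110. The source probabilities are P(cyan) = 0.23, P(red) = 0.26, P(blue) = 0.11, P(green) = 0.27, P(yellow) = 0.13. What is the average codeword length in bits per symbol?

L̄ = Σ pᵢ·ℓᵢ = 0.23·3 + 0.26·3 + 0.11·1 + 0.27·3 + 0.13·3 = 2.78 bits/symbol.

2.78 bits/symbol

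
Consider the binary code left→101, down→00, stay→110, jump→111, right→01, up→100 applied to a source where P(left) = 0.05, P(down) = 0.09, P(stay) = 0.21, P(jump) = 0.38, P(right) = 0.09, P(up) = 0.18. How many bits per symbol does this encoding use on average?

L̄ = Σ pᵢ·ℓᵢ = 0.05·3 + 0.09·2 + 0.21·3 + 0.38·3 + 0.09·2 + 0.18·3 = 2.82 bits/symbol.

2.82 bits/symbol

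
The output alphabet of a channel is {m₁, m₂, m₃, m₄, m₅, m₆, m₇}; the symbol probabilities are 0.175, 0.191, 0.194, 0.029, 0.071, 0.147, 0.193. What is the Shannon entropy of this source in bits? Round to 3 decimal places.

2.639 bits

H = −Σ pᵢ log₂ pᵢ.
−0.175·log₂(0.175) = 0.4401
−0.191·log₂(0.191) = 0.4562
−0.194·log₂(0.194) = 0.4590
−0.029·log₂(0.029) = 0.1481
−0.071·log₂(0.071) = 0.2709
−0.147·log₂(0.147) = 0.4066
−0.193·log₂(0.193) = 0.4581
Sum ≈ 2.6389 → 2.639 bits.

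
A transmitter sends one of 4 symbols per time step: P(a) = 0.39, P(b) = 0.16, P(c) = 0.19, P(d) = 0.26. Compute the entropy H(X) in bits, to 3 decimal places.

H = −Σ pᵢ log₂ pᵢ.
−0.39·log₂(0.39) = 0.5298
−0.16·log₂(0.16) = 0.4230
−0.19·log₂(0.19) = 0.4552
−0.26·log₂(0.26) = 0.5053
Sum ≈ 1.9133 → 1.913 bits.

1.913 bits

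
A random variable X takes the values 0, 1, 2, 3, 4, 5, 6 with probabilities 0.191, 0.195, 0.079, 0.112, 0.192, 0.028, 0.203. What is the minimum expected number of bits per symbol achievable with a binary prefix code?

Repeatedly combine the two least-probable nodes; the expected code length is the sum of the merged weights.
merge 7/250 + 79/1000 → 107/1000
merge 107/1000 + 14/125 → 219/1000
merge 191/1000 + 24/125 → 383/1000
merge 39/200 + 203/1000 → 199/500
merge 219/1000 + 383/1000 → 301/500
merge 199/500 + 301/500 → 1
L = 107/1000 + 219/1000 + 383/1000 + 199/500 + 301/500 + 1 = 2709/1000 = 2.709 bits/symbol.

2.709 bits/symbol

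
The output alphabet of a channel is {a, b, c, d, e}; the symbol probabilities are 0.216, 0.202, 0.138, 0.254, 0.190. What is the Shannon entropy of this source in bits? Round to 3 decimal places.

2.295 bits

H = −Σ pᵢ log₂ pᵢ.
−0.216·log₂(0.216) = 0.4776
−0.202·log₂(0.202) = 0.4661
−0.138·log₂(0.138) = 0.3943
−0.254·log₂(0.254) = 0.5022
−0.190·log₂(0.190) = 0.4552
Sum ≈ 2.2954 → 2.295 bits.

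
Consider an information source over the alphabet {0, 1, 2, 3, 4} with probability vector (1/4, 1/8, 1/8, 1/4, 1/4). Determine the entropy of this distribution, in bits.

Each probability is a power of 1/2, so log₂(1/p) is an integer.
H = Σ p·log₂(1/p) = 1/4·2 + 1/8·3 + 1/8·3 + 1/4·2 + 1/4·2 = 2.25 bits.

2.25 bits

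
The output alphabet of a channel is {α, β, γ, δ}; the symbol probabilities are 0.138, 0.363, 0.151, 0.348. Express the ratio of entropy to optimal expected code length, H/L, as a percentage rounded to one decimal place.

96.9%

Entropy H = −Σ p log₂ p ≈ 1.8668 bits.
Huffman merges: 69/500+151/1000→289/1000; 289/1000+87/250→637/1000; 363/1000+637/1000→1. L = 963/500 ≈ 1.9260.
Efficiency = H/L = 1.8668/1.9260 = 96.9%.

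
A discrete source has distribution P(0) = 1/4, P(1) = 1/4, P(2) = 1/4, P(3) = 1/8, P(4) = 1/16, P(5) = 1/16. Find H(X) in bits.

2.375 bits

Each probability is a power of 1/2, so log₂(1/p) is an integer.
H = Σ p·log₂(1/p) = 1/4·2 + 1/4·2 + 1/4·2 + 1/8·3 + 1/16·4 + 1/16·4 = 2.375 bits.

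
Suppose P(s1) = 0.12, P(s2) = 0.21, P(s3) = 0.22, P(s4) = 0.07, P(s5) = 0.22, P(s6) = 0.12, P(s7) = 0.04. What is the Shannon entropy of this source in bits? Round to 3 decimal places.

2.622 bits

H = −Σ pᵢ log₂ pᵢ.
−0.12·log₂(0.12) = 0.3671
−0.21·log₂(0.21) = 0.4728
−0.22·log₂(0.22) = 0.4806
−0.07·log₂(0.07) = 0.2686
−0.22·log₂(0.22) = 0.4806
−0.12·log₂(0.12) = 0.3671
−0.04·log₂(0.04) = 0.1858
Sum ≈ 2.6224 → 2.622 bits.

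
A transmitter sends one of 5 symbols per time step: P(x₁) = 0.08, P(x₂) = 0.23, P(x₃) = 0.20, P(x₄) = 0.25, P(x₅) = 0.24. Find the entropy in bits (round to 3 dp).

2.238 bits

H = −Σ pᵢ log₂ pᵢ.
−0.08·log₂(0.08) = 0.2915
−0.23·log₂(0.23) = 0.4877
−0.20·log₂(0.20) = 0.4644
−0.25·log₂(0.25) = 0.5000
−0.24·log₂(0.24) = 0.4941
Sum ≈ 2.2377 → 2.238 bits.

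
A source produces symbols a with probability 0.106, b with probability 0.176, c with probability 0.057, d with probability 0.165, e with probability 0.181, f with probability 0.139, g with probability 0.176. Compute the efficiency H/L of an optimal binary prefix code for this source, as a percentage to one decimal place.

97.4%

Entropy H = −Σ p log₂ p ≈ 2.7320 bits.
Huffman merges: 57/1000+53/500→163/1000; 139/1000+163/1000→151/500; 33/200+22/125→341/1000; 22/125+181/1000→357/1000; 151/500+341/1000→643/1000; 357/1000+643/1000→1. L = 1403/500 ≈ 2.8060.
Efficiency = H/L = 2.7320/2.8060 = 97.4%.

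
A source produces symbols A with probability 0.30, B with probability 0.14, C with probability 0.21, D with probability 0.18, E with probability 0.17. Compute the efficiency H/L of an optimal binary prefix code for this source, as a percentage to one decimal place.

98.3%

Entropy H = −Σ p log₂ p ≈ 2.2709 bits.
Huffman merges: 7/50+17/100→31/100; 9/50+21/100→39/100; 3/10+31/100→61/100; 39/100+61/100→1. L = 231/100 ≈ 2.3100.
Efficiency = H/L = 2.2709/2.3100 = 98.3%.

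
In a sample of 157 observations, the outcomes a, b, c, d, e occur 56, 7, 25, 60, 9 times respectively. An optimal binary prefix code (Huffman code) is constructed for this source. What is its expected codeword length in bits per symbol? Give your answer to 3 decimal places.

Probabilities are the counts divided by 157.
Repeatedly combine the two least-probable nodes; the expected code length is the sum of the merged weights.
merge 7/157 + 9/157 → 16/157
merge 16/157 + 25/157 → 41/157
merge 41/157 + 56/157 → 97/157
merge 60/157 + 97/157 → 1
L = 16/157 + 41/157 + 97/157 + 1 = 311/157 ≈ 1.981 bits/symbol.

1.981 bits/symbol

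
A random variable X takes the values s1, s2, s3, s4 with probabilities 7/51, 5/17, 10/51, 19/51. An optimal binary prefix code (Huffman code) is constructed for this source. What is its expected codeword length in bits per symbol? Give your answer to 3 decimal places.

1.961 bits/symbol

Repeatedly combine the two least-probable nodes; the expected code length is the sum of the merged weights.
merge 7/51 + 10/51 → 1/3
merge 5/17 + 1/3 → 32/51
merge 19/51 + 32/51 → 1
L = 1/3 + 32/51 + 1 = 100/51 ≈ 1.961 bits/symbol.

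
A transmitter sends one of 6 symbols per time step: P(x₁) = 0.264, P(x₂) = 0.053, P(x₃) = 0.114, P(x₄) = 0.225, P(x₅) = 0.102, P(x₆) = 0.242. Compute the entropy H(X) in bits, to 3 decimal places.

H = −Σ pᵢ log₂ pᵢ.
−0.264·log₂(0.264) = 0.5072
−0.053·log₂(0.053) = 0.2246
−0.114·log₂(0.114) = 0.3571
−0.225·log₂(0.225) = 0.4842
−0.102·log₂(0.102) = 0.3359
−0.242·log₂(0.242) = 0.4954
Sum ≈ 2.4045 → 2.404 bits.

2.404 bits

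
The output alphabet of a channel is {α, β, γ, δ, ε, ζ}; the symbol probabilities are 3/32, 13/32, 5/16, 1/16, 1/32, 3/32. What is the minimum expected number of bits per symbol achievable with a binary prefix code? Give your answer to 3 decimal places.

2.156 bits/symbol

Repeatedly combine the two least-probable nodes; the expected code length is the sum of the merged weights.
merge 1/32 + 1/16 → 3/32
merge 3/32 + 3/32 → 3/16
merge 3/32 + 3/16 → 9/32
merge 9/32 + 5/16 → 19/32
merge 13/32 + 19/32 → 1
L = 3/32 + 3/16 + 9/32 + 19/32 + 1 = 69/32 ≈ 2.156 bits/symbol.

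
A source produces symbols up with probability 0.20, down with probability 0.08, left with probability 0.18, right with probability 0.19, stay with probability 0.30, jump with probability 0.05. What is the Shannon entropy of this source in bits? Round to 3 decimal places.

H = −Σ pᵢ log₂ pᵢ.
−0.20·log₂(0.20) = 0.4644
−0.08·log₂(0.08) = 0.2915
−0.18·log₂(0.18) = 0.4453
−0.19·log₂(0.19) = 0.4552
−0.30·log₂(0.30) = 0.5211
−0.05·log₂(0.05) = 0.2161
Sum ≈ 2.3936 → 2.394 bits.

2.394 bits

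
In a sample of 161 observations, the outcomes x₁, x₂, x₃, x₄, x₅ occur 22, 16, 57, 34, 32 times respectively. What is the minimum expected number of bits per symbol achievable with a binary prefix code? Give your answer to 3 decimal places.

2.236 bits/symbol

Probabilities are the counts divided by 161.
Repeatedly combine the two least-probable nodes; the expected code length is the sum of the merged weights.
merge 16/161 + 22/161 → 38/161
merge 32/161 + 34/161 → 66/161
merge 38/161 + 57/161 → 95/161
merge 66/161 + 95/161 → 1
L = 38/161 + 66/161 + 95/161 + 1 = 360/161 ≈ 2.236 bits/symbol.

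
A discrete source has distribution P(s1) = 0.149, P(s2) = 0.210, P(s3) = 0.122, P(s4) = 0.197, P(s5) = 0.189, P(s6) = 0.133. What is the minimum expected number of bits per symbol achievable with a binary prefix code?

2.593 bits/symbol

Repeatedly combine the two least-probable nodes; the expected code length is the sum of the merged weights.
merge 61/500 + 133/1000 → 51/200
merge 149/1000 + 189/1000 → 169/500
merge 197/1000 + 21/100 → 407/1000
merge 51/200 + 169/500 → 593/1000
merge 407/1000 + 593/1000 → 1
L = 51/200 + 169/500 + 407/1000 + 593/1000 + 1 = 2593/1000 = 2.593 bits/symbol.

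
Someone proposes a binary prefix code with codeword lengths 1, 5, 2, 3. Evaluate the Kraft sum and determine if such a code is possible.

0.90625; yes

With common denominator 2^5 = 32: Σ 2^(−ℓᵢ) = 16/32 + 1/32 + 8/32 + 4/32 = 29/32 = 0.90625.
Kraft's inequality requires Σ ≤ 1; here Σ = 0.90625 ≤ 1, so such a prefix code exists.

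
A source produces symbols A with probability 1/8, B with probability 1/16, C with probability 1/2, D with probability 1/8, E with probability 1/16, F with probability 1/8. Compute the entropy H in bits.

2.125 bits

Each probability is a power of 1/2, so log₂(1/p) is an integer.
H = Σ p·log₂(1/p) = 1/8·3 + 1/16·4 + 1/2·1 + 1/8·3 + 1/16·4 + 1/8·3 = 2.125 bits.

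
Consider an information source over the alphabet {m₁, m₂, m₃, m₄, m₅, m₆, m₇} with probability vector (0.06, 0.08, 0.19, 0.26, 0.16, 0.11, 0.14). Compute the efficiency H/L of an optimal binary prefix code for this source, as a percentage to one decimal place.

99.1%

Entropy H = −Σ p log₂ p ≈ 2.6660 bits.
Huffman merges: 3/50+2/25→7/50; 11/100+7/50→1/4; 7/50+4/25→3/10; 19/100+1/4→11/25; 13/50+3/10→14/25; 11/25+14/25→1. L = 269/100 ≈ 2.6900.
Efficiency = H/L = 2.6660/2.6900 = 99.1%.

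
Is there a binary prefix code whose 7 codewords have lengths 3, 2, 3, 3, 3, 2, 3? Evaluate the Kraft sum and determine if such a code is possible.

With common denominator 2^3 = 8: Σ 2^(−ℓᵢ) = 1/8 + 2/8 + 1/8 + 1/8 + 1/8 + 2/8 + 1/8 = 9/8 = 1.125.
Kraft's inequality requires Σ ≤ 1; here Σ = 1.125 > 1, so no such prefix code exists.

1.125; no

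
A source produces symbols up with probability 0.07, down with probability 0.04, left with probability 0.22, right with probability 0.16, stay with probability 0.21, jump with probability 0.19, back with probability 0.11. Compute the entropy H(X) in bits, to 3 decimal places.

2.636 bits

H = −Σ pᵢ log₂ pᵢ.
−0.07·log₂(0.07) = 0.2686
−0.04·log₂(0.04) = 0.1858
−0.22·log₂(0.22) = 0.4806
−0.16·log₂(0.16) = 0.4230
−0.21·log₂(0.21) = 0.4728
−0.19·log₂(0.19) = 0.4552
−0.11·log₂(0.11) = 0.3503
Sum ≈ 2.6362 → 2.636 bits.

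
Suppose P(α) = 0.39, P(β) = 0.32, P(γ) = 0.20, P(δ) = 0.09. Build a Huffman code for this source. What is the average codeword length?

1.9 bits/symbol

Repeatedly combine the two least-probable nodes; the expected code length is the sum of the merged weights.
merge 9/100 + 1/5 → 29/100
merge 29/100 + 8/25 → 61/100
merge 39/100 + 61/100 → 1
L = 29/100 + 61/100 + 1 = 19/10 = 1.9 bits/symbol.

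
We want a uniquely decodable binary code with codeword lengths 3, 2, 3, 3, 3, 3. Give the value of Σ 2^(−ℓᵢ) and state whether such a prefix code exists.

0.875; yes

With common denominator 2^3 = 8: Σ 2^(−ℓᵢ) = 1/8 + 2/8 + 1/8 + 1/8 + 1/8 + 1/8 = 7/8 = 0.875.
Kraft's inequality requires Σ ≤ 1; here Σ = 0.875 ≤ 1, so such a prefix code exists.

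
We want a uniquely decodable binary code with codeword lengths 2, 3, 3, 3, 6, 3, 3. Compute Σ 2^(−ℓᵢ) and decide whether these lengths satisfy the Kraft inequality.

With common denominator 2^6 = 64: Σ 2^(−ℓᵢ) = 16/64 + 8/64 + 8/64 + 8/64 + 1/64 + 8/64 + 8/64 = 57/64 = 0.890625.
Kraft's inequality requires Σ ≤ 1; here Σ = 0.890625 ≤ 1, so such a prefix code exists.

0.890625; yes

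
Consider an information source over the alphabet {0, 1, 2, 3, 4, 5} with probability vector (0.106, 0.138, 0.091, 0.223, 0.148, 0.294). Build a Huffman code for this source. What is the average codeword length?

2.483 bits/symbol

Repeatedly combine the two least-probable nodes; the expected code length is the sum of the merged weights.
merge 91/1000 + 53/500 → 197/1000
merge 69/500 + 37/250 → 143/500
merge 197/1000 + 223/1000 → 21/50
merge 143/500 + 147/500 → 29/50
merge 21/50 + 29/50 → 1
L = 197/1000 + 143/500 + 21/50 + 29/50 + 1 = 2483/1000 = 2.483 bits/symbol.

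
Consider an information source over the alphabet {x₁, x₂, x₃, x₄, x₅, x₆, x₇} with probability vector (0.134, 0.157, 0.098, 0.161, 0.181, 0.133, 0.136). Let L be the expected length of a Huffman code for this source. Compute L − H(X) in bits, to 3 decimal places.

0.034 bits

Entropy H = −Σ p log₂ p ≈ 2.7854 bits.
Huffman merges: 49/500+133/1000→231/1000; 67/500+17/125→27/100; 157/1000+161/1000→159/500; 181/1000+231/1000→103/250; 27/100+159/500→147/250; 103/250+147/250→1. L = 2819/1000 ≈ 2.8190.
L − H = 2.8190 − 2.7854 = 0.034 bits.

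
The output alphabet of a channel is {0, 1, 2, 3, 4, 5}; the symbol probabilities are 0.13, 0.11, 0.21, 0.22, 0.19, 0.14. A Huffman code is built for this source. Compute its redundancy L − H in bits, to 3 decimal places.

0.031 bits

Entropy H = −Σ p log₂ p ≈ 2.5387 bits.
Huffman merges: 11/100+13/100→6/25; 7/50+19/100→33/100; 21/100+11/50→43/100; 6/25+33/100→57/100; 43/100+57/100→1. L = 257/100 ≈ 2.5700.
L − H = 2.5700 − 2.5387 = 0.031 bits.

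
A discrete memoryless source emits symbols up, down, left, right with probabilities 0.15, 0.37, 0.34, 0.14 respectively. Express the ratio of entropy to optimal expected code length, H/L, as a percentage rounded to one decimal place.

97.3%

Entropy H = −Σ p log₂ p ≈ 1.8676 bits.
Huffman merges: 7/50+3/20→29/100; 29/100+17/50→63/100; 37/100+63/100→1. L = 48/25 ≈ 1.9200.
Efficiency = H/L = 1.8676/1.9200 = 97.3%.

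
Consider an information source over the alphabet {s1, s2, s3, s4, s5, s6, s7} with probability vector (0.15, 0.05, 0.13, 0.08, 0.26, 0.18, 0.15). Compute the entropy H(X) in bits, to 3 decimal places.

2.662 bits

H = −Σ pᵢ log₂ pᵢ.
−0.15·log₂(0.15) = 0.4105
−0.05·log₂(0.05) = 0.2161
−0.13·log₂(0.13) = 0.3826
−0.08·log₂(0.08) = 0.2915
−0.26·log₂(0.26) = 0.5053
−0.18·log₂(0.18) = 0.4453
−0.15·log₂(0.15) = 0.4105
Sum ≈ 2.6619 → 2.662 bits.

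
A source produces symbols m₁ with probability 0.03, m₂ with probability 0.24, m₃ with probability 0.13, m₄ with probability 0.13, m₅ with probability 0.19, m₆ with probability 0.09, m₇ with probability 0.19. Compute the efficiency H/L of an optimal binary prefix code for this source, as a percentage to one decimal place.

Entropy H = −Σ p log₂ p ≈ 2.6343 bits.
Huffman merges: 3/100+9/100→3/25; 3/25+13/100→1/4; 13/100+19/100→8/25; 19/100+6/25→43/100; 1/4+8/25→57/100; 43/100+57/100→1. L = 269/100 ≈ 2.6900.
Efficiency = H/L = 2.6343/2.6900 = 97.9%.

97.9%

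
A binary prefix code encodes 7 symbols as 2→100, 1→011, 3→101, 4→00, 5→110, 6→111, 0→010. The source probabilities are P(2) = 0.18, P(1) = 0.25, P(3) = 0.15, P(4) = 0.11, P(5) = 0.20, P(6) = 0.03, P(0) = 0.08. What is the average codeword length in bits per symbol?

2.89 bits/symbol

L̄ = Σ pᵢ·ℓᵢ = 0.18·3 + 0.25·3 + 0.15·3 + 0.11·2 + 0.20·3 + 0.03·3 + 0.08·3 = 2.89 bits/symbol.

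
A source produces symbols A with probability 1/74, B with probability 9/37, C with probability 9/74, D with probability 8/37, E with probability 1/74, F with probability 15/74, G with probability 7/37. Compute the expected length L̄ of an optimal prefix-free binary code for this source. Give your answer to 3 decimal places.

Repeatedly combine the two least-probable nodes; the expected code length is the sum of the merged weights.
merge 1/74 + 1/74 → 1/37
merge 1/37 + 9/74 → 11/74
merge 11/74 + 7/37 → 25/74
merge 15/74 + 8/37 → 31/74
merge 9/37 + 25/74 → 43/74
merge 31/74 + 43/74 → 1
L = 1/37 + 11/74 + 25/74 + 31/74 + 43/74 + 1 = 93/37 ≈ 2.514 bits/symbol.

2.514 bits/symbol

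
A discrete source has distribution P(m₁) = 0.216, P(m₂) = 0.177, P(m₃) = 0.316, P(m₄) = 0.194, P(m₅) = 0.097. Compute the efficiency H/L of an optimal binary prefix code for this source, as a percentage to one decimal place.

98.1%

Entropy H = −Σ p log₂ p ≈ 2.2304 bits.
Huffman merges: 97/1000+177/1000→137/500; 97/500+27/125→41/100; 137/500+79/250→59/100; 41/100+59/100→1. L = 1137/500 ≈ 2.2740.
Efficiency = H/L = 2.2304/2.2740 = 98.1%.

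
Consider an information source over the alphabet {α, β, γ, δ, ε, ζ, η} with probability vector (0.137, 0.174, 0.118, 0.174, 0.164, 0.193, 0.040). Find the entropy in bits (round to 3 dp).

2.706 bits

H = −Σ pᵢ log₂ pᵢ.
−0.137·log₂(0.137) = 0.3929
−0.174·log₂(0.174) = 0.4390
−0.118·log₂(0.118) = 0.3638
−0.174·log₂(0.174) = 0.4390
−0.164·log₂(0.164) = 0.4278
−0.193·log₂(0.193) = 0.4581
−0.040·log₂(0.040) = 0.1858
Sum ≈ 2.7062 → 2.706 bits.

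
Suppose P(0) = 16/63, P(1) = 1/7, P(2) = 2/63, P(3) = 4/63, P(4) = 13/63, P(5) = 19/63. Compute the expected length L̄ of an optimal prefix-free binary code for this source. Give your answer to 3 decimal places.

2.333 bits/symbol

Repeatedly combine the two least-probable nodes; the expected code length is the sum of the merged weights.
merge 2/63 + 4/63 → 2/21
merge 2/21 + 1/7 → 5/21
merge 13/63 + 5/21 → 4/9
merge 16/63 + 19/63 → 5/9
merge 4/9 + 5/9 → 1
L = 2/21 + 5/21 + 4/9 + 5/9 + 1 = 7/3 ≈ 2.333 bits/symbol.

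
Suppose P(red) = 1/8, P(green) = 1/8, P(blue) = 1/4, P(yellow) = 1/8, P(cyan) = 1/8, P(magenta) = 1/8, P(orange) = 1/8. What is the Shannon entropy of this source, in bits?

Each probability is a power of 1/2, so log₂(1/p) is an integer.
H = Σ p·log₂(1/p) = 1/8·3 + 1/8·3 + 1/4·2 + 1/8·3 + 1/8·3 + 1/8·3 + 1/8·3 = 2.75 bits.

2.75 bits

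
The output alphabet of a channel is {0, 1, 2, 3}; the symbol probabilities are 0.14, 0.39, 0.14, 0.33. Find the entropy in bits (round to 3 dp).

H = −Σ pᵢ log₂ pᵢ.
−0.14·log₂(0.14) = 0.3971
−0.39·log₂(0.39) = 0.5298
−0.14·log₂(0.14) = 0.3971
−0.33·log₂(0.33) = 0.5278
Sum ≈ 1.8518 → 1.852 bits.

1.852 bits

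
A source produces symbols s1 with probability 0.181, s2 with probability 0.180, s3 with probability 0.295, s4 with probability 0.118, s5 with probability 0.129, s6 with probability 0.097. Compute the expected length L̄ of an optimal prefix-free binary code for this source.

2.524 bits/symbol

Repeatedly combine the two least-probable nodes; the expected code length is the sum of the merged weights.
merge 97/1000 + 59/500 → 43/200
merge 129/1000 + 9/50 → 309/1000
merge 181/1000 + 43/200 → 99/250
merge 59/200 + 309/1000 → 151/250
merge 99/250 + 151/250 → 1
L = 43/200 + 309/1000 + 99/250 + 151/250 + 1 = 631/250 = 2.524 bits/symbol.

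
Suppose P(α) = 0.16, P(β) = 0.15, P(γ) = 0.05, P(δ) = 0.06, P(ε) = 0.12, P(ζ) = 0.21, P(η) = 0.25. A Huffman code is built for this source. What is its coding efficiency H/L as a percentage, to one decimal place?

99.4%

Entropy H = −Σ p log₂ p ≈ 2.6331 bits.
Huffman merges: 1/20+3/50→11/100; 11/100+3/25→23/100; 3/20+4/25→31/100; 21/100+23/100→11/25; 1/4+31/100→14/25; 11/25+14/25→1. L = 53/20 ≈ 2.6500.
Efficiency = H/L = 2.6331/2.6500 = 99.4%.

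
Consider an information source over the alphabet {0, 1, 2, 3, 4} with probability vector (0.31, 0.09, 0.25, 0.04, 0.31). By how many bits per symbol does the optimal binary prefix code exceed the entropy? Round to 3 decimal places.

Entropy H = −Σ p log₂ p ≈ 2.0460 bits.
Huffman merges: 1/25+9/100→13/100; 13/100+1/4→19/50; 31/100+31/100→31/50; 19/50+31/50→1. L = 213/100 ≈ 2.1300.
L − H = 2.1300 − 2.0460 = 0.084 bits.

0.084 bits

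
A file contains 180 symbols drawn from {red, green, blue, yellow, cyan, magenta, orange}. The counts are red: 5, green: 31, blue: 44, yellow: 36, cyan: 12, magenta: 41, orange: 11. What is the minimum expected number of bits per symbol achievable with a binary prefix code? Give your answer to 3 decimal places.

2.572 bits/symbol

Probabilities are the counts divided by 180.
Repeatedly combine the two least-probable nodes; the expected code length is the sum of the merged weights.
merge 1/36 + 11/180 → 4/45
merge 1/15 + 4/45 → 7/45
merge 7/45 + 31/180 → 59/180
merge 1/5 + 41/180 → 77/180
merge 11/45 + 59/180 → 103/180
merge 77/180 + 103/180 → 1
L = 4/45 + 7/45 + 59/180 + 77/180 + 103/180 + 1 = 463/180 ≈ 2.572 bits/symbol.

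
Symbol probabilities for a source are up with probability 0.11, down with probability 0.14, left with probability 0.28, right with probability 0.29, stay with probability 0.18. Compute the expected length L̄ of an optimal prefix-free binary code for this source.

2.25 bits/symbol

Repeatedly combine the two least-probable nodes; the expected code length is the sum of the merged weights.
merge 11/100 + 7/50 → 1/4
merge 9/50 + 1/4 → 43/100
merge 7/25 + 29/100 → 57/100
merge 43/100 + 57/100 → 1
L = 1/4 + 43/100 + 57/100 + 1 = 9/4 = 2.25 bits/symbol.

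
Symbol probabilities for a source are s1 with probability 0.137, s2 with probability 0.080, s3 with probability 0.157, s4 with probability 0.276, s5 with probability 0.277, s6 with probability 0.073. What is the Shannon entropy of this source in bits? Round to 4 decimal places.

2.4050 bits

H = −Σ pᵢ log₂ pᵢ.
−0.137·log₂(0.137) = 0.3929
−0.080·log₂(0.080) = 0.2915
−0.157·log₂(0.157) = 0.4194
−0.276·log₂(0.276) = 0.5126
−0.277·log₂(0.277) = 0.5130
−0.073·log₂(0.073) = 0.2756
Sum ≈ 2.4050 → 2.4050 bits.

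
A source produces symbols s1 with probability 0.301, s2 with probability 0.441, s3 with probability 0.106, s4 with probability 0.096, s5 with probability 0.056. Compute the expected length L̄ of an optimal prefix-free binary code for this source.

1.969 bits/symbol

Repeatedly combine the two least-probable nodes; the expected code length is the sum of the merged weights.
merge 7/125 + 12/125 → 19/125
merge 53/500 + 19/125 → 129/500
merge 129/500 + 301/1000 → 559/1000
merge 441/1000 + 559/1000 → 1
L = 19/125 + 129/500 + 559/1000 + 1 = 1969/1000 = 1.969 bits/symbol.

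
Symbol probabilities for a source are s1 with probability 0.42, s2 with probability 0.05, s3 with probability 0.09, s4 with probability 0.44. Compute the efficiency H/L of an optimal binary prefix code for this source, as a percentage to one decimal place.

92.7%

Entropy H = −Σ p log₂ p ≈ 1.5755 bits.
Huffman merges: 1/20+9/100→7/50; 7/50+21/50→14/25; 11/25+14/25→1. L = 17/10 ≈ 1.7000.
Efficiency = H/L = 1.5755/1.7000 = 92.7%.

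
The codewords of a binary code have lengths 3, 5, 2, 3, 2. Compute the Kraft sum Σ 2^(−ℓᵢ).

With common denominator 2^5 = 32: Σ 2^(−ℓᵢ) = 4/32 + 1/32 + 8/32 + 4/32 + 8/32 = 25/32 = 0.78125.

0.78125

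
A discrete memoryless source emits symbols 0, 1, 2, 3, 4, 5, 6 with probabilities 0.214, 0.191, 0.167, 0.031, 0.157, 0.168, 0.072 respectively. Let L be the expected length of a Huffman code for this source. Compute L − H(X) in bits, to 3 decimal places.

0.054 bits

Entropy H = −Σ p log₂ p ≈ 2.6438 bits.
Huffman merges: 31/1000+9/125→103/1000; 103/1000+157/1000→13/50; 167/1000+21/125→67/200; 191/1000+107/500→81/200; 13/50+67/200→119/200; 81/200+119/200→1. L = 1349/500 ≈ 2.6980.
L − H = 2.6980 − 2.6438 = 0.054 bits.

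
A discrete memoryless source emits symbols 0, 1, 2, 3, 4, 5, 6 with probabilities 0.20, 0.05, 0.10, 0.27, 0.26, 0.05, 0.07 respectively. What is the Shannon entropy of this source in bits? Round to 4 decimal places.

H = −Σ pᵢ log₂ pᵢ.
−0.20·log₂(0.20) = 0.4644
−0.05·log₂(0.05) = 0.2161
−0.10·log₂(0.10) = 0.3322
−0.27·log₂(0.27) = 0.5100
−0.26·log₂(0.26) = 0.5053
−0.05·log₂(0.05) = 0.2161
−0.07·log₂(0.07) = 0.2686
Sum ≈ 2.5126 → 2.5126 bits.

2.5126 bits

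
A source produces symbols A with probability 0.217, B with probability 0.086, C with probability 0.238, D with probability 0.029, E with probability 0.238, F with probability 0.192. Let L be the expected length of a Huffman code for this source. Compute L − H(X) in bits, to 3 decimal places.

Entropy H = −Σ p log₂ p ≈ 2.3737 bits.
Huffman merges: 29/1000+43/500→23/200; 23/200+24/125→307/1000; 217/1000+119/500→91/200; 119/500+307/1000→109/200; 91/200+109/200→1. L = 1211/500 ≈ 2.4220.
L − H = 2.4220 − 2.3737 = 0.048 bits.

0.048 bits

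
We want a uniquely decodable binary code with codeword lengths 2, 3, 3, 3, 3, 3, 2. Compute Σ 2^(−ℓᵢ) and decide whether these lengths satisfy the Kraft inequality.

1.125; no

With common denominator 2^3 = 8: Σ 2^(−ℓᵢ) = 2/8 + 1/8 + 1/8 + 1/8 + 1/8 + 1/8 + 2/8 = 9/8 = 1.125.
Kraft's inequality requires Σ ≤ 1; here Σ = 1.125 > 1, so no such prefix code exists.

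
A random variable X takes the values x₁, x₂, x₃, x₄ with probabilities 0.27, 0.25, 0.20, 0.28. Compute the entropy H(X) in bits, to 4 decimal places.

H = −Σ pᵢ log₂ pᵢ.
−0.27·log₂(0.27) = 0.5100
−0.25·log₂(0.25) = 0.5000
−0.20·log₂(0.20) = 0.4644
−0.28·log₂(0.28) = 0.5142
Sum ≈ 1.9886 → 1.9886 bits.

1.9886 bits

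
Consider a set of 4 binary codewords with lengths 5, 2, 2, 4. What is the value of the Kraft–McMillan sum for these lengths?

With common denominator 2^5 = 32: Σ 2^(−ℓᵢ) = 1/32 + 8/32 + 8/32 + 2/32 = 19/32 = 0.59375.

0.59375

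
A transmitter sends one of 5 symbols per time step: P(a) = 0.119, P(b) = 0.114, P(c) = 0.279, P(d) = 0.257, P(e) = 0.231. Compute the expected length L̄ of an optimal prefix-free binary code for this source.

Repeatedly combine the two least-probable nodes; the expected code length is the sum of the merged weights.
merge 57/500 + 119/1000 → 233/1000
merge 231/1000 + 233/1000 → 58/125
merge 257/1000 + 279/1000 → 67/125
merge 58/125 + 67/125 → 1
L = 233/1000 + 58/125 + 67/125 + 1 = 2233/1000 = 2.233 bits/symbol.

2.233 bits/symbol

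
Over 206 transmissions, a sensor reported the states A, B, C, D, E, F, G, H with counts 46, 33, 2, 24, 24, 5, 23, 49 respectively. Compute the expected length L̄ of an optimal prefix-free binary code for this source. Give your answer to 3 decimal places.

Probabilities are the counts divided by 206.
Repeatedly combine the two least-probable nodes; the expected code length is the sum of the merged weights.
merge 1/103 + 5/206 → 7/206
merge 7/206 + 23/206 → 15/103
merge 12/103 + 12/103 → 24/103
merge 15/103 + 33/206 → 63/206
merge 23/103 + 24/103 → 47/103
merge 49/206 + 63/206 → 56/103
merge 47/103 + 56/103 → 1
L = 7/206 + 15/103 + 24/103 + 63/206 + 47/103 + 56/103 + 1 = 280/103 ≈ 2.718 bits/symbol.

2.718 bits/symbol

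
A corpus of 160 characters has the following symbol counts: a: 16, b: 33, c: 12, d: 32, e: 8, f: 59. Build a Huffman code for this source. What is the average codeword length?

Probabilities are the counts divided by 160.
Repeatedly combine the two least-probable nodes; the expected code length is the sum of the merged weights.
merge 1/20 + 3/40 → 1/8
merge 1/10 + 1/8 → 9/40
merge 1/5 + 33/160 → 13/32
merge 9/40 + 59/160 → 19/32
merge 13/32 + 19/32 → 1
L = 1/8 + 9/40 + 13/32 + 19/32 + 1 = 47/20 = 2.35 bits/symbol.

2.35 bits/symbol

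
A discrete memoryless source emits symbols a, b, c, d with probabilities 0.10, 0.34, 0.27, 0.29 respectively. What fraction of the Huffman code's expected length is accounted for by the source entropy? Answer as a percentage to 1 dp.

Entropy H = −Σ p log₂ p ≈ 1.8893 bits.
Huffman merges: 1/10+27/100→37/100; 29/100+17/50→63/100; 37/100+63/100→1. L = 2 ≈ 2.0000.
Efficiency = H/L = 1.8893/2.0000 = 94.5%.

94.5%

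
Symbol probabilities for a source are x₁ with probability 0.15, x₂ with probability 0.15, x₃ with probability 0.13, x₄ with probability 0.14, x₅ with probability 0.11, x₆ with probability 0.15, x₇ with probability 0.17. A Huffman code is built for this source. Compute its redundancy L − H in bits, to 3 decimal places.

Entropy H = −Σ p log₂ p ≈ 2.7963 bits.
Huffman merges: 11/100+13/100→6/25; 7/50+3/20→29/100; 3/20+3/20→3/10; 17/100+6/25→41/100; 29/100+3/10→59/100; 41/100+59/100→1. L = 283/100 ≈ 2.8300.
L − H = 2.8300 − 2.7963 = 0.034 bits.

0.034 bits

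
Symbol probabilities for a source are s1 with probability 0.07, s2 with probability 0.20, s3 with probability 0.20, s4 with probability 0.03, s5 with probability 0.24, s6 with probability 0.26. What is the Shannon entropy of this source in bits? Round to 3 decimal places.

H = −Σ pᵢ log₂ pᵢ.
−0.07·log₂(0.07) = 0.2686
−0.20·log₂(0.20) = 0.4644
−0.20·log₂(0.20) = 0.4644
−0.03·log₂(0.03) = 0.1518
−0.24·log₂(0.24) = 0.4941
−0.26·log₂(0.26) = 0.5053
Sum ≈ 2.3485 → 2.349 bits.

2.349 bits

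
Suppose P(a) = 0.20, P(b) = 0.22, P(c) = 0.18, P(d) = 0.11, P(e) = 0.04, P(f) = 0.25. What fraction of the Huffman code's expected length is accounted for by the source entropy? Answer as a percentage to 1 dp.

Entropy H = −Σ p log₂ p ≈ 2.4263 bits.
Huffman merges: 1/25+11/100→3/20; 3/20+9/50→33/100; 1/5+11/50→21/50; 1/4+33/100→29/50; 21/50+29/50→1. L = 62/25 ≈ 2.4800.
Efficiency = H/L = 2.4263/2.4800 = 97.8%.

97.8%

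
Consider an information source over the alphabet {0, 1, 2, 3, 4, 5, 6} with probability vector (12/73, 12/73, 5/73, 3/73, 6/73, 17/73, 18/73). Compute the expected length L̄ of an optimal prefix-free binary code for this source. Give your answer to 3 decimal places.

Repeatedly combine the two least-probable nodes; the expected code length is the sum of the merged weights.
merge 3/73 + 5/73 → 8/73
merge 6/73 + 8/73 → 14/73
merge 12/73 + 12/73 → 24/73
merge 14/73 + 17/73 → 31/73
merge 18/73 + 24/73 → 42/73
merge 31/73 + 42/73 → 1
L = 8/73 + 14/73 + 24/73 + 31/73 + 42/73 + 1 = 192/73 ≈ 2.630 bits/symbol.

2.630 bits/symbol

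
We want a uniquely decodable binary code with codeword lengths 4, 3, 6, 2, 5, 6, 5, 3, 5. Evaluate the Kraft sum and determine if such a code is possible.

0.6875; yes

With common denominator 2^6 = 64: Σ 2^(−ℓᵢ) = 4/64 + 8/64 + 1/64 + 16/64 + 2/64 + 1/64 + 2/64 + 8/64 + 2/64 = 44/64 = 0.6875.
Kraft's inequality requires Σ ≤ 1; here Σ = 0.6875 ≤ 1, so such a prefix code exists.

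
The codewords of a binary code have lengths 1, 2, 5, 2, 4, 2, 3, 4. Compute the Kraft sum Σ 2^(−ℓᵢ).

1.53125

With common denominator 2^5 = 32: Σ 2^(−ℓᵢ) = 16/32 + 8/32 + 1/32 + 8/32 + 2/32 + 8/32 + 4/32 + 2/32 = 49/32 = 1.53125.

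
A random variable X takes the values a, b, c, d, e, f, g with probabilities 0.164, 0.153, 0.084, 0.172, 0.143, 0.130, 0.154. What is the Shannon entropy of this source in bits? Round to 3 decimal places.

2.779 bits

H = −Σ pᵢ log₂ pᵢ.
−0.164·log₂(0.164) = 0.4278
−0.153·log₂(0.153) = 0.4144
−0.084·log₂(0.084) = 0.3002
−0.172·log₂(0.172) = 0.4368
−0.143·log₂(0.143) = 0.4012
−0.130·log₂(0.130) = 0.3826
−0.154·log₂(0.154) = 0.4156
Sum ≈ 2.7786 → 2.779 bits.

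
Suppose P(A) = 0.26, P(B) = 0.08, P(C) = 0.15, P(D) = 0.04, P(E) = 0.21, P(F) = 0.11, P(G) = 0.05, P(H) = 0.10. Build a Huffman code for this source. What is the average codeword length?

2.79 bits/symbol

Repeatedly combine the two least-probable nodes; the expected code length is the sum of the merged weights.
merge 1/25 + 1/20 → 9/100
merge 2/25 + 9/100 → 17/100
merge 1/10 + 11/100 → 21/100
merge 3/20 + 17/100 → 8/25
merge 21/100 + 21/100 → 21/50
merge 13/50 + 8/25 → 29/50
merge 21/50 + 29/50 → 1
L = 9/100 + 17/100 + 21/100 + 8/25 + 21/50 + 29/50 + 1 = 279/100 = 2.79 bits/symbol.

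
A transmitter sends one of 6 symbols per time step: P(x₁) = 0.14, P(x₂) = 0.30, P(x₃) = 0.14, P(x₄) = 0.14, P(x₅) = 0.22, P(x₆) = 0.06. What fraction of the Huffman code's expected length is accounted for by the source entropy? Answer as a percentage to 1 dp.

98.2%

Entropy H = −Σ p log₂ p ≈ 2.4365 bits.
Huffman merges: 3/50+7/50→1/5; 7/50+7/50→7/25; 1/5+11/50→21/50; 7/25+3/10→29/50; 21/50+29/50→1. L = 62/25 ≈ 2.4800.
Efficiency = H/L = 2.4365/2.4800 = 98.2%.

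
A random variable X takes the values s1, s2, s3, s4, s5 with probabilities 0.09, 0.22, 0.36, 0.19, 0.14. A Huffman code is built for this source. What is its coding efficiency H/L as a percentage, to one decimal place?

97.6%

Entropy H = −Σ p log₂ p ≈ 2.1762 bits.
Huffman merges: 9/100+7/50→23/100; 19/100+11/50→41/100; 23/100+9/25→59/100; 41/100+59/100→1. L = 223/100 ≈ 2.2300.
Efficiency = H/L = 2.1762/2.2300 = 97.6%.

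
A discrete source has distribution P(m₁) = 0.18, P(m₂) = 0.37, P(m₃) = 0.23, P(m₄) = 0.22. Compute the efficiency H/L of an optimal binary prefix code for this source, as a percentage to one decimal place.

Entropy H = −Σ p log₂ p ≈ 1.9443 bits.
Huffman merges: 9/50+11/50→2/5; 23/100+37/100→3/5; 2/5+3/5→1. L = 2 ≈ 2.0000.
Efficiency = H/L = 1.9443/2.0000 = 97.2%.

97.2%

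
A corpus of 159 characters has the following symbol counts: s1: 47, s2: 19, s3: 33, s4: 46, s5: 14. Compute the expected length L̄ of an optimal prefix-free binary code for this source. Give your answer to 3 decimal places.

2.208 bits/symbol

Probabilities are the counts divided by 159.
Repeatedly combine the two least-probable nodes; the expected code length is the sum of the merged weights.
merge 14/159 + 19/159 → 11/53
merge 11/53 + 11/53 → 22/53
merge 46/159 + 47/159 → 31/53
merge 22/53 + 31/53 → 1
L = 11/53 + 22/53 + 31/53 + 1 = 117/53 ≈ 2.208 bits/symbol.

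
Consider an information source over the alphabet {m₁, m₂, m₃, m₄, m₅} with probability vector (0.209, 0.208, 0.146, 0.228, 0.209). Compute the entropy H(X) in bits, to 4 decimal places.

H = −Σ pᵢ log₂ pᵢ.
−0.209·log₂(0.209) = 0.4720
−0.208·log₂(0.208) = 0.4712
−0.146·log₂(0.146) = 0.4053
−0.228·log₂(0.228) = 0.4863
−0.209·log₂(0.209) = 0.4720
Sum ≈ 2.3068 → 2.3068 bits.

2.3068 bits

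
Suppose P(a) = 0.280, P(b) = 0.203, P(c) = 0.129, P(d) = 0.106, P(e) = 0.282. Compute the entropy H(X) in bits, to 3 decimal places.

2.221 bits

H = −Σ pᵢ log₂ pᵢ.
−0.280·log₂(0.280) = 0.5142
−0.203·log₂(0.203) = 0.4670
−0.129·log₂(0.129) = 0.3811
−0.106·log₂(0.106) = 0.3432
−0.282·log₂(0.282) = 0.5150
Sum ≈ 2.2206 → 2.221 bits.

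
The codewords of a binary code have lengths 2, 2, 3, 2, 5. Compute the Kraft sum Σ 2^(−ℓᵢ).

With common denominator 2^5 = 32: Σ 2^(−ℓᵢ) = 8/32 + 8/32 + 4/32 + 8/32 + 1/32 = 29/32 = 0.90625.

0.90625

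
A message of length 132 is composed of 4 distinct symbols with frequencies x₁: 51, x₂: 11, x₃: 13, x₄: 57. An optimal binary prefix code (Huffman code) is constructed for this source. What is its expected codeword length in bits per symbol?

Probabilities are the counts divided by 132.
Repeatedly combine the two least-probable nodes; the expected code length is the sum of the merged weights.
merge 1/12 + 13/132 → 2/11
merge 2/11 + 17/44 → 25/44
merge 19/44 + 25/44 → 1
L = 2/11 + 25/44 + 1 = 7/4 = 1.75 bits/symbol.

1.75 bits/symbol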